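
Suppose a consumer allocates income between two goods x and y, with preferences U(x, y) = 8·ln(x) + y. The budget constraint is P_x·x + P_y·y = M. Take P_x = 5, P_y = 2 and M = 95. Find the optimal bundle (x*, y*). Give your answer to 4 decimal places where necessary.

So x*(P_x,P_y) = 8·P_y/P_x, independent of income; and y* = (M − 8·P_y)/P_y.
At the given prices: x* = 8·2/5 = 3.2, and y* = 39.5.

x* = 3.2, y* = 39.5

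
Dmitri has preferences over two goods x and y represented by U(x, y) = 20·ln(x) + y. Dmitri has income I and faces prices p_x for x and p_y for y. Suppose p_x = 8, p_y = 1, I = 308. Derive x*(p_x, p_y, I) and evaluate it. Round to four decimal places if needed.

Set MRS = p_x/p_y: (20/x)/1 = p_x/p_y.
So x*(p_x,p_y) = 20·p_y/p_x, independent of income; and y* = (I − 20·p_y)/p_y.
At the given prices: x* = 20·1/8 = 2.5.

x* = 2.5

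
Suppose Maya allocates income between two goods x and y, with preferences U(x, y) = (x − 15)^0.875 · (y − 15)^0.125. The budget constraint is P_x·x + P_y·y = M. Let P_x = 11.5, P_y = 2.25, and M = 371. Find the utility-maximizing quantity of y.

MRS = 7·(y−15)/(x−15). Tangency with P_x/P_y gives y−15 = (1/7)·(P_x/P_y)·(x−15).
Substituting into the budget: x* = 15 + 0.875·(M − 15·P_x − 15·P_y)/P_x, and y* = 15 + 0.125·(…)/P_y.
Discretionary income = 371 − 15·11.5 − 15·2.25 = 164.75; y* = 15 + 0.125·164.75/2.25 = 24.1528.

y* = 24.1528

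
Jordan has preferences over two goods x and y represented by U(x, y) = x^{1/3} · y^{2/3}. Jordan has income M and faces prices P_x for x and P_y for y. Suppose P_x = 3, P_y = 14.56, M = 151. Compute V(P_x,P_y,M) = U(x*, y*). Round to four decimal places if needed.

Demand: x*(P_x,P_y,M) = 1/3·M/P_x and y* = 2/3·M/P_y.
At P_x=3, P_y=14.56, M=151: x* = 1/3·151/3 = 16.7778, y* = 6.9139.
Utility at the optimum: U(16.7778, 6.9139) = 9.291.

V = 9.291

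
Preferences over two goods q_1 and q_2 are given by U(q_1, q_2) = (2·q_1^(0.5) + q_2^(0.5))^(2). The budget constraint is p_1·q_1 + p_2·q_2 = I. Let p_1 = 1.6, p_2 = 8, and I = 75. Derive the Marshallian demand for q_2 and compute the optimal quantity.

MRS = MU_q_1/MU_q_2 = 2·(q_2/q_1)^(0.5). Set equal to p_1/p_2.
Solve for the ratio: q_2/q_1 = [(1/2)·p_1/p_2]^(2).
Substitute q_2 = (q_2/q_1)·q_1 into the budget: q_1* = I/(p_1 + p_2·(q_2/q_1)).
Numerically q_2/q_1 = 0.01, so q_1* = 75/(1.6 + 8·0.01) = 44.6429 and q_2* = 0.01·44.6429 = 0.4464.

q_2* = 0.4464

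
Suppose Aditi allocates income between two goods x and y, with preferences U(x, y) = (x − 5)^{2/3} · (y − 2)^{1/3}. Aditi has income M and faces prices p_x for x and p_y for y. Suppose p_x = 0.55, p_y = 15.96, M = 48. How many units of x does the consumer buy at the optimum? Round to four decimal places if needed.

Let x' = x−5, y' = y−2. MRS = 2·y'/x' = p_x/p_y.
Substituting into the budget: x* = 5 + 2/3·(M − 5·p_x − 2·p_y)/p_x, and y* = 2 + 1/3·(…)/p_y.
Discretionary income = 48 − 5·0.55 − 2·15.96 = 13.33; x* = 5 + 2/3·13.33/0.55 = 21.1576.

x* = 21.1576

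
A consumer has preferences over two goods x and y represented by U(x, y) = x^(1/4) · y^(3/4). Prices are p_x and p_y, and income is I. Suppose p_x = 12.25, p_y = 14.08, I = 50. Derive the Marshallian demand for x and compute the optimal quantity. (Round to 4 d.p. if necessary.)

x* = 1.0204

MU_x/MU_y = (0.25·y)/(0.75·x); tangency sets this equal to p_x/p_y.
Rearranging, p_y·y = 3·p_x·x. Substituting into the budget gives p_x·x·(1 + 3) = I.
Demand: x*(p_x,p_y,I) = 0.25·I/p_x and y* = 0.75·I/p_y.
At p_x=12.25, p_y=14.08, I=50: x* = 0.25·50/12.25 = 1.0204.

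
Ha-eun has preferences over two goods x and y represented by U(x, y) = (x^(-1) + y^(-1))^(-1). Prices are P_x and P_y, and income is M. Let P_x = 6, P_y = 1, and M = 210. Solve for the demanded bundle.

x* = 24.8536, y* = 60.8786

From the CES first-order condition, (y/x)^(2) = P_x/P_y.
Hence y/x = (P_x/P_y)^(1/(2)), i.e. raised to the 0.5 power.
Substitute y = (y/x)·x into the budget: x* = M/(P_x + P_y·(y/x)).
Numerically y/x = 2.44949, so x* = 210/(6 + 1·2.44949) = 24.8536 and y* = 2.44949·24.8536 = 60.8786.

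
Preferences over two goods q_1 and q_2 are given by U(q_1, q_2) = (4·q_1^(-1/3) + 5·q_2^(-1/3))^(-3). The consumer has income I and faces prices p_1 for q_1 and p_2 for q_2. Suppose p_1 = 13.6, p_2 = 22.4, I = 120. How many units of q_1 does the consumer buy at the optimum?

From the CES first-order condition, (4/5)·(q_2/q_1)^(4/3) = p_1/p_2.
Solve for the ratio: q_2/q_1 = [(5/4)·p_1/p_2]^(0.75).
With the ratio pinned down, the budget gives q_1* = I/(p_1 + p_2·(q_2/q_1)) and q_2* = (q_2/q_1)·q_1*.
Numerically q_2/q_1 = 0.813113, so q_1* = 120/(13.6 + 22.4·0.813113) = 3.772.

q_1* = 3.772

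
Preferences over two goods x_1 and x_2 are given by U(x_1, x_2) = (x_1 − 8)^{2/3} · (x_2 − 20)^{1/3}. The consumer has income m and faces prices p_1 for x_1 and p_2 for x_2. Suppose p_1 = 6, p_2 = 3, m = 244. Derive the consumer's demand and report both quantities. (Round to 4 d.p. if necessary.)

x_1* = 23.1111, x_2* = 35.1111

MRS = 2·(x_2−20)/(x_1−8). Tangency with p_1/p_2 gives x_2−20 = (1/2)·(p_1/p_2)·(x_1−8).
After buying the subsistence bundle (8, 20), a share 2/3 of the remaining income goes to x_1: x_1* = 8 + 2/3·(m − 8p_1 − 20p_2)/p_1.
Discretionary income = 244 − 8·6 − 20·3 = 136; x_1* = 8 + 2/3·136/6 = 23.1111; x_2* = 20 + 1/3·136/3 = 35.1111.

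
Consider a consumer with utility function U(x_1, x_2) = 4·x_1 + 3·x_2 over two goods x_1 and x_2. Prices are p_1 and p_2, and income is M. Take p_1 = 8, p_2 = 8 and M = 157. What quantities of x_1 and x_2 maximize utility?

x_1* = 19.625, x_2* = 0

Perfect substitutes: compare marginal utility per dollar. 4/p_1 vs 3/p_2 → 0.5 vs 0.375.
x_1 gives more utility per dollar, so spend all income on x_1: x_1* = M/p_1, x_2* = 0.
Numerically: x_1* = 19.625, x_2* = 0.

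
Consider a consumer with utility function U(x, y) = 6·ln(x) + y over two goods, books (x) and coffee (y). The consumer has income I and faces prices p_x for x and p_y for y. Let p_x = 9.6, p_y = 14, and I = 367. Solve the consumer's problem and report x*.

x* = 8.75

So x*(p_x,p_y) = 6·p_y/p_x, independent of income; and y* = (I − 6·p_y)/p_y.
At the given prices: x* = 6·14/9.6 = 8.75.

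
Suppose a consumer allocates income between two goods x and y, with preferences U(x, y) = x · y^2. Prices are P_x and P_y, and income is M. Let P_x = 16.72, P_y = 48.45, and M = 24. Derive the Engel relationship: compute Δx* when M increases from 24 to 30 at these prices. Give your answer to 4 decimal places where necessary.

The MRS is (1/2)·y/x. Set MRS = P_x/P_y.
Rearranging, P_y·y = 2·P_x·x. Substituting into the budget gives P_x·x·(1 + 2) = M.
Demand: x*(P_x,P_y,M) = 1/3·M/P_x and y* = 2/3·M/P_y.
At P_x=16.72, P_y=48.45, M=24: x* = 1/3·24/16.72 = 0.4785.
At M' = 30: x* = 0.5981. Change: 0.5981 − 0.4785 = 0.1196.

Δx* = 0.1196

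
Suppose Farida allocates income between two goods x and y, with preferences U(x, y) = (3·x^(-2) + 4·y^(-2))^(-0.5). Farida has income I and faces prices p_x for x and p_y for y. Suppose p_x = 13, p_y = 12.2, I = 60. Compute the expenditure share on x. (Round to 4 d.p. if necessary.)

MRS = MU_x/MU_y = (3/4)·(y/x)^(3). Set equal to p_x/p_y.
Hence y/x = ((4/3)·p_x/p_y)^(1/(3)), i.e. raised to the 1/3 power.
Substitute y = (y/x)·x into the budget: x* = I/(p_x + p_y·(y/x)).
Numerically y/x = 1.124193, so x* = 60/(13 + 12.2·1.124193) = 2.2459 and y* = 1.124193·2.2459 = 2.5248.
Expenditure on x: 13·2.2459 = 29.1969; share = 0.4866.

share on x = 0.4866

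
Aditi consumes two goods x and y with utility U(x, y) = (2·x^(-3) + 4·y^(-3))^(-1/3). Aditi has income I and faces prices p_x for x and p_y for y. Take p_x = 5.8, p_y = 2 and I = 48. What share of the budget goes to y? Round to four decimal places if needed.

MRS = MU_x/MU_y = (1/2)·(y/x)^(4). Set equal to p_x/p_y.
Hence y/x = (2·p_x/p_y)^(1/(4)), i.e. raised to the 0.25 power.
Substitute y = (y/x)·x into the budget: x* = I/(p_x + p_y·(y/x)).
Numerically y/x = 1.551876, so x* = 48/(5.8 + 2·1.551876) = 5.391 and y* = 1.551876·5.391 = 8.3661.
Expenditure on y: 2·8.3661 = 16.7323; share = 0.3486.

share on y = 0.3486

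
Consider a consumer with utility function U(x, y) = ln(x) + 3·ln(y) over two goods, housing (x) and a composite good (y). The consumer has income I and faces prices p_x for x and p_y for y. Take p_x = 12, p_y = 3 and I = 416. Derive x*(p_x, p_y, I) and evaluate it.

The MRS is (1/3)·y/x. Set MRS = p_x/p_y.
So p_y·y = 3·p_x·x; combined with the budget, a share 0.25 of income goes to x.
Demand: x*(p_x,p_y,I) = 0.25·I/p_x and y* = 0.75·I/p_y.
At p_x=12, p_y=3, I=416: x* = 0.25·416/12 = 8.6667.

x* = 8.6667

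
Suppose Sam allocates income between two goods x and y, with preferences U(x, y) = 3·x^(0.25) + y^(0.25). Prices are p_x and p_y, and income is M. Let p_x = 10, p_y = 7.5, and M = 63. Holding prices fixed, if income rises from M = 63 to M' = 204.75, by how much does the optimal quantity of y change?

Δy* = 3.8328

From the CES first-order condition, 3·(y/x)^(0.75) = p_x/p_y.
Hence y/x = ((1/3)·p_x/p_y)^(1/(0.75)), i.e. raised to the 4/3 power.
With the ratio pinned down, the budget gives x* = M/(p_x + p_y·(y/x)) and y* = (y/x)·x*.
Numerically y/x = 0.339175, so x* = 63/(10 + 7.5·0.339175) = 5.0224 and y* = 0.339175·5.0224 = 1.7035.
At M' = 204.75: y* = 5.5363. Change: 5.5363 − 1.7035 = 3.8328.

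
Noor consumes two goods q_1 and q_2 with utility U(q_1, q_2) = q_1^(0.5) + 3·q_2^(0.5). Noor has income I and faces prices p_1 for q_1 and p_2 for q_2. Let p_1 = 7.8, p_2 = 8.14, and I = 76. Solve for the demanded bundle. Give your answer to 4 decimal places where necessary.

From the CES first-order condition, (1/3)·(q_2/q_1)^(0.5) = p_1/p_2.
Hence q_2/q_1 = (3·p_1/p_2)^(1/(0.5)), i.e. raised to the 2 power.
Substitute q_2 = (q_2/q_1)·q_1 into the budget: q_1* = I/(p_1 + p_2·(q_2/q_1)).
Numerically q_2/q_1 = 8.263859, so q_1* = 76/(7.8 + 8.14·8.263859) = 1.0124 and q_2* = 8.263859·1.0124 = 8.3665.

q_1* = 1.0124, q_2* = 8.3665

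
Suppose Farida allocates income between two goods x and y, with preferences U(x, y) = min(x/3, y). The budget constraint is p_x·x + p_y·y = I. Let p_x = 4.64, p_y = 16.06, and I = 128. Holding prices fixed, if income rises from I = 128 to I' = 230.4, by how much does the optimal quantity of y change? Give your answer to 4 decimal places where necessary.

Δy* = 3.4156

With perfect complements, no substitution: consume in ratio x:y = 3:1.
Budget: p_x·x + p_y·(1/3)·x = I, so (3·p_x + p_y)·x = 3·I.
Demand: x*(p_x,p_y,I) = 3·I/(3·p_x + p_y), y* = I/(3·p_x + p_y).
Here 3·4.64 + 16.06 = 29.98, giving y* = 4.2695.
At I' = 230.4: y* = 7.6851. Change: 7.6851 − 4.2695 = 3.4156.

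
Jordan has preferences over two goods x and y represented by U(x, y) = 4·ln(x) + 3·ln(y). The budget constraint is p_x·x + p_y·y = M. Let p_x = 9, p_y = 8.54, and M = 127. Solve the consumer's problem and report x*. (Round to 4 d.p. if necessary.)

Tangency: MRS = (4/3)·y/x = p_x/p_y.
Rearranging, p_y·y = (3/4)·p_x·x. Substituting into the budget gives p_x·x·(1 + (3/4)) = M.
Demand: x*(p_x,p_y,M) = 4/7·M/p_x and y* = 3/7·M/p_y.
At p_x=9, p_y=8.54, M=127: x* = 4/7·127/9 = 8.0635.

x* = 8.0635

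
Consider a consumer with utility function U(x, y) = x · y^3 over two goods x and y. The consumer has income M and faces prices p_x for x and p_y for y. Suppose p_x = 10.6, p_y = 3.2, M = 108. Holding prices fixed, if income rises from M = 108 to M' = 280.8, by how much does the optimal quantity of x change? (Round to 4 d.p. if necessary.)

Demand: x*(p_x,p_y,M) = 0.25·M/p_x and y* = 0.75·M/p_y.
At p_x=10.6, p_y=3.2, M=108: x* = 0.25·108/10.6 = 2.5472.
At M' = 280.8: x* = 6.6226. Change: 6.6226 − 2.5472 = 4.0755.

Δx* = 4.0755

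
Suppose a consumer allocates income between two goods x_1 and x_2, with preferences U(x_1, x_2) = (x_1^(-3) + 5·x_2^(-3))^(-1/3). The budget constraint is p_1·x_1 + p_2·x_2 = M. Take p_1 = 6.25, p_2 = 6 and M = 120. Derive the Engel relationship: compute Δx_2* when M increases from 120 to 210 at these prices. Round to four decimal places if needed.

MU_x_1 ∝ x_1^(-4), MU_x_2 ∝ 5·x_2^(-4), so MRS = (1/5)·(x_2/x_1)^(4) = p_1/p_2.
Solve for the ratio: x_2/x_1 = [5·p_1/p_2]^(0.25).
With the ratio pinned down, the budget gives x_1* = M/(p_1 + p_2·(x_2/x_1)) and x_2* = (x_2/x_1)·x_1*.
Numerically x_2/x_1 = 1.510688, so x_1* = 120/(6.25 + 6·1.510688) = 7.8359 and x_2* = 1.510688·7.8359 = 11.8376.
At M' = 210: x_2* = 20.7158. Change: 20.7158 − 11.8376 = 8.8782.

Δx_2* = 8.8782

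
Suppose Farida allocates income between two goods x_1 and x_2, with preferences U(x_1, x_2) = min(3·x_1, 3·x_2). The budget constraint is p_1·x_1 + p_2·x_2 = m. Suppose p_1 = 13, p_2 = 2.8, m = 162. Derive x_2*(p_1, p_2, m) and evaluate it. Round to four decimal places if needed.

Leontief preferences: the optimum is at the kink where x_1/3 = x_2/3, i.e. x_2 = x_1.
Budget: p_1·x_1 + p_2·x_1 = m, so (3·p_1 + 3·p_2)·x_1 = 3·m.
Demand: x_1*(p_1,p_2,m) = 3·m/(3·p_1 + 3·p_2), x_2* = 3·m/(3·p_1 + 3·p_2).
Here 3·13 + 3·2.8 = 47.4, giving x_2* = 10.2532.

x_2* = 10.2532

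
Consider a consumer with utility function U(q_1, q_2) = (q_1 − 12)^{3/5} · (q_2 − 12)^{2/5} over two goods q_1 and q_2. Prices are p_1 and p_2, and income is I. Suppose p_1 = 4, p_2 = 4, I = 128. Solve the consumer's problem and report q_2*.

q_2* = 15.2

Let q_1' = q_1−12, q_2' = q_2−12. MRS = (3/2)·q_2'/q_1' = p_1/p_2.
After buying the subsistence bundle (12, 12), a share 0.6 of the remaining income goes to q_1: q_1* = 12 + 0.6·(I − 12p_1 − 12p_2)/p_1.
Discretionary income = 128 − 12·4 − 12·4 = 32; q_2* = 12 + 0.4·32/4 = 15.2.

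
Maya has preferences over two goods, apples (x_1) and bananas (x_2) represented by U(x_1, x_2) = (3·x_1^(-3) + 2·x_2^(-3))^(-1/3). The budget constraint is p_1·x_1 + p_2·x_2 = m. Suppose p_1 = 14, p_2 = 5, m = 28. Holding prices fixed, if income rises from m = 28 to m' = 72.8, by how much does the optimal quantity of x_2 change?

Δx_2* = 2.6388

Substitute x_2 = (x_2/x_1)·x_1 into the budget: x_1* = m/(p_1 + p_2·(x_2/x_1)).
Numerically x_2/x_1 = 1.168871, so x_1* = 28/(14 + 5·1.168871) = 1.411 and x_2* = 1.168871·1.411 = 1.6493.
At m' = 72.8: x_2* = 4.2881. Change: 4.2881 − 1.6493 = 2.6388.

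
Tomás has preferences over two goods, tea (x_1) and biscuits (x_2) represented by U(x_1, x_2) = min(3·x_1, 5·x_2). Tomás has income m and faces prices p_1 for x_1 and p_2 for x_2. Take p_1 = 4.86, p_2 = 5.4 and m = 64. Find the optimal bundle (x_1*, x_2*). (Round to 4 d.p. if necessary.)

Leontief preferences: the optimum is at the kink where x_1/5 = x_2/3, i.e. x_2 = (3/5)·x_1.
Budget: p_1·x_1 + p_2·(3/5)·x_1 = m, so (5·p_1 + 3·p_2)·x_1 = 5·m.
Demand: x_1*(p_1,p_2,m) = 5·m/(5·p_1 + 3·p_2), x_2* = 3·m/(5·p_1 + 3·p_2).
Here 5·4.86 + 3·5.4 = 40.5, giving x_1* = 7.9012 and x_2* = 4.7407.

x_1* = 7.9012, x_2* = 4.7407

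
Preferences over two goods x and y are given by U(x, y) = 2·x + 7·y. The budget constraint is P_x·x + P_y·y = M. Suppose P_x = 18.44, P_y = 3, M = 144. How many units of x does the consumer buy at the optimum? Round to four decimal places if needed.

Perfect substitutes: compare marginal utility per dollar. 2/P_x vs 7/P_y → 0.1085 vs 2.3333.
y gives more utility per dollar, so spend all income on y: y* = M/P_y, x* = 0.
Numerically: x* = 0, y* = 48.

x* = 0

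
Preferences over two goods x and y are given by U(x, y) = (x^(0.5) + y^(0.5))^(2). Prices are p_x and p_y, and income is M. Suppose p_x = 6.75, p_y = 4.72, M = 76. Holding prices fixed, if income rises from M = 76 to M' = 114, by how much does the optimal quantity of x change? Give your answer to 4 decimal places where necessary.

Δx* = 2.3166

From the CES first-order condition, (y/x)^(0.5) = p_x/p_y.
Hence y/x = (p_x/p_y)^(1/(0.5)), i.e. raised to the 2 power.
Substitute y = (y/x)·x into the budget: x* = M/(p_x + p_y·(y/x)).
Numerically y/x = 2.045142, so x* = 76/(6.75 + 4.72·2.045142) = 4.6333.
At M' = 114: x* = 6.9499. Change: 6.9499 − 4.6333 = 2.3166.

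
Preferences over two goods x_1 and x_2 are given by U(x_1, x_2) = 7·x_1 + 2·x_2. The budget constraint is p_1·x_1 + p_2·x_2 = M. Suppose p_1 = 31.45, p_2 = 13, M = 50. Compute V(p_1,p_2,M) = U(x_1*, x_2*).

V = 11.1288

x_1 gives more utility per dollar, so spend all income on x_1: x_1* = M/p_1, x_2* = 0.
Numerically: x_1* = 1.5898, x_2* = 0.
Utility at the optimum: U(1.5898, 0) = 11.1288.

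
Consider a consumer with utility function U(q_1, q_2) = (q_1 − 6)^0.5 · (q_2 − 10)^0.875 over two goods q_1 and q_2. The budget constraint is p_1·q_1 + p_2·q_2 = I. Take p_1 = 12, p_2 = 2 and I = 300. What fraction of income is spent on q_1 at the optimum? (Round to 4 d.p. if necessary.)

Substituting into the budget: q_1* = 6 + 4/11·(I − 6·p_1 − 10·p_2)/p_1, and q_2* = 10 + 7/11·(…)/p_2.
Discretionary income = 300 − 6·12 − 10·2 = 208; q_1* = 6 + 4/11·208/12 = 12.303; q_2* = 10 + 7/11·208/2 = 76.1818.
Expenditure on q_1: 12·12.303 = 147.6364; share = 0.4921.

share on q_1 = 0.4921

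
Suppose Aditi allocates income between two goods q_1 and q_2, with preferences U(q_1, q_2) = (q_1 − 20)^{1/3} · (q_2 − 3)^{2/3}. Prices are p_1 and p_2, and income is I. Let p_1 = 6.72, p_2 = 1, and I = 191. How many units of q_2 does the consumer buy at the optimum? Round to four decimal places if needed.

MRS = (1/2)·(q_2−3)/(q_1−20). Tangency with p_1/p_2 gives q_2−3 = 2·(p_1/p_2)·(q_1−20).
After buying the subsistence bundle (20, 3), a share 1/3 of the remaining income goes to q_1: q_1* = 20 + 1/3·(I − 20p_1 − 3p_2)/p_1.
Discretionary income = 191 − 20·6.72 − 3·1 = 53.6; q_2* = 3 + 2/3·53.6/1 = 38.7333.

q_2* = 38.7333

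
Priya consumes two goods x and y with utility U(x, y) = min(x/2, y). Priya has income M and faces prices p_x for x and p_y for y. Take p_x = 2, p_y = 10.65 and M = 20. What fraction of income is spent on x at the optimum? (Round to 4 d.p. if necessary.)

share on x = 0.273

With perfect complements, no substitution: consume in ratio x:y = 2:1.
Budget: p_x·x + p_y·(1/2)·x = M, so (2·p_x + p_y)·x = 2·M.
Demand: x*(p_x,p_y,M) = 2·M/(2·p_x + p_y), y* = M/(2·p_x + p_y).
Here 2·2 + 10.65 = 14.65, giving x* = 2.7304 and y* = 1.3652.
Expenditure on x: 2·2.7304 = 5.4608; share = 0.273.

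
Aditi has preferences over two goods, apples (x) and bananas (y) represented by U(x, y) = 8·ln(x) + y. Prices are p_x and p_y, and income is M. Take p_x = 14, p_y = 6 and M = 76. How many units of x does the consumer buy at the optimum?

x* = 3.4286

So x*(p_x,p_y) = 8·p_y/p_x, independent of income; and y* = (M − 8·p_y)/p_y.
At the given prices: x* = 8·6/14 = 3.4286.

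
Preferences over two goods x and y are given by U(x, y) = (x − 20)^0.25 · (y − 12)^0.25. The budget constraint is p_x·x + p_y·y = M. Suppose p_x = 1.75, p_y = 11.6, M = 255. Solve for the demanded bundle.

x* = 43.0857, y* = 15.4828

This is Cobb-Douglas in (x−20, y−12): tangency gives 0.25·p_y·(y−12) = 0.25·p_x·(x−20).
Substituting into the budget: x* = 20 + 0.5·(M − 20·p_x − 12·p_y)/p_x, and y* = 12 + 0.5·(…)/p_y.
Discretionary income = 255 − 20·1.75 − 12·11.6 = 80.8; x* = 20 + 0.5·80.8/1.75 = 43.0857; y* = 12 + 0.5·80.8/11.6 = 15.4828.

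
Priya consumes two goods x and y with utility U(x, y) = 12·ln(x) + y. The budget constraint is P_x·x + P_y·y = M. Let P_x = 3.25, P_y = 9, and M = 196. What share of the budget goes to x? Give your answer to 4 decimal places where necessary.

share on x = 0.551

MU_x = 12/x, MU_y = 1. Tangency: 12/x = P_x/P_y.
So x*(P_x,P_y) = 12·P_y/P_x, independent of income; and y* = (M − 12·P_y)/P_y.
At the given prices: x* = 12·9/3.25 = 33.2308, and y* = 9.7778.
Expenditure on x: 3.25·33.2308 = 108; share = 0.551.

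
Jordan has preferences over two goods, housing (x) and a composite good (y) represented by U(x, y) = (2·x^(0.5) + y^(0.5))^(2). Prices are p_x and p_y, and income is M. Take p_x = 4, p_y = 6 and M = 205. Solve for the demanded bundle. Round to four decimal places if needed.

x* = 43.9286, y* = 4.881

MU_x ∝ 2·x^(-0.5), MU_y ∝ y^(-0.5), so MRS = 2·(y/x)^(0.5) = p_x/p_y.
Solve for the ratio: y/x = [(1/2)·p_x/p_y]^(2).
With the ratio pinned down, the budget gives x* = M/(p_x + p_y·(y/x)) and y* = (y/x)·x*.
Numerically y/x = 0.111111, so x* = 205/(4 + 6·0.111111) = 43.9286 and y* = 0.111111·43.9286 = 4.881.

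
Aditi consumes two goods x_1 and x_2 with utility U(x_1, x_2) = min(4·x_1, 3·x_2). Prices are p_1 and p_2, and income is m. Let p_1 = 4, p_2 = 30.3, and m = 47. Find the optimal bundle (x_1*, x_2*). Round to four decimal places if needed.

Leontief preferences: the optimum is at the kink where x_1/3 = x_2/4, i.e. x_2 = (4/3)·x_1.
Budget: p_1·x_1 + p_2·(4/3)·x_1 = m, so (3·p_1 + 4·p_2)·x_1 = 3·m.
Demand: x_1*(p_1,p_2,m) = 3·m/(3·p_1 + 4·p_2), x_2* = 4·m/(3·p_1 + 4·p_2).
Here 3·4 + 4·30.3 = 133.2, giving x_1* = 1.0586 and x_2* = 1.4114.

x_1* = 1.0586, x_2* = 1.4114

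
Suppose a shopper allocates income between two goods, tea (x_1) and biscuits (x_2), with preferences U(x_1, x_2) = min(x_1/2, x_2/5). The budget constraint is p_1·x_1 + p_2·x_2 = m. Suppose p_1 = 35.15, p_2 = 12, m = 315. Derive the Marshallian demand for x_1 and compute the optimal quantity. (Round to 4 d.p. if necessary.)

x_1* = 4.835

With perfect complements, no substitution: consume in ratio x_1:x_2 = 2:5.
Budget: p_1·x_1 + p_2·(5/2)·x_1 = m, so (2·p_1 + 5·p_2)·x_1 = 2·m.
Demand: x_1*(p_1,p_2,m) = 2·m/(2·p_1 + 5·p_2), x_2* = 5·m/(2·p_1 + 5·p_2).
Here 2·35.15 + 5·12 = 130.3, giving x_1* = 4.835.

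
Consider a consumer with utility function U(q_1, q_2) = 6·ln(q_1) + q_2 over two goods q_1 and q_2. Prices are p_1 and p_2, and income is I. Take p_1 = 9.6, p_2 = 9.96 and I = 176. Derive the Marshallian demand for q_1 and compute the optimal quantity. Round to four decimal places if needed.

MU_q_1 = 6/q_1, MU_q_2 = 1. Tangency: 6/q_1 = p_1/p_2.
So q_1*(p_1,p_2) = 6·p_2/p_1, independent of income; and q_2* = (I − 6·p_2)/p_2.
At the given prices: q_1* = 6·9.96/9.6 = 6.225.

q_1* = 6.225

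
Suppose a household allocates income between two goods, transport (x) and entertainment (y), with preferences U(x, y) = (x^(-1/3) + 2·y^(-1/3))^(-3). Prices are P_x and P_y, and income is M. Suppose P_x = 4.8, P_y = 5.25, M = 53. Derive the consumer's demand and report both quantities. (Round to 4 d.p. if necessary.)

x* = 4.0596, y* = 6.3836

From the CES first-order condition, (1/2)·(y/x)^(4/3) = P_x/P_y.
Solve for the ratio: y/x = [2·P_x/P_y]^(0.75).
Substitute y = (y/x)·x into the budget: x* = M/(P_x + P_y·(y/x)).
Numerically y/x = 1.572476, so x* = 53/(4.8 + 5.25·1.572476) = 4.0596 and y* = 1.572476·4.0596 = 6.3836.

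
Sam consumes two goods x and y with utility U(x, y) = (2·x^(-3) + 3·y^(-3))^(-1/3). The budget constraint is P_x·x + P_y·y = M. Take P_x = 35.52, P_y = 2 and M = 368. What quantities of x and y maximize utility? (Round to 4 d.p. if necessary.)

x* = 9.1854, y* = 20.868

MRS = MU_x/MU_y = (2/3)·(y/x)^(4). Set equal to P_x/P_y.
Hence y/x = ((3/2)·P_x/P_y)^(1/(4)), i.e. raised to the 0.25 power.
Substitute y = (y/x)·x into the budget: x* = M/(P_x + P_y·(y/x)).
Numerically y/x = 2.27187, so x* = 368/(35.52 + 2·2.27187) = 9.1854 and y* = 2.27187·9.1854 = 20.868.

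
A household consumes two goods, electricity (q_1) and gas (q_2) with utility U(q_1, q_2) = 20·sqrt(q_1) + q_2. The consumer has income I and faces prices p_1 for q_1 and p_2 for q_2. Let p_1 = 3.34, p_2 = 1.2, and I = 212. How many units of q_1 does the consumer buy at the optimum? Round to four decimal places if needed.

q_1* = 12.9083

MU_q_1 = 10/√q_1, MU_q_2 = 1. Tangency: 10/√q_1 = p_1/p_2.
Solve: √q_1 = 10·p_2/p_1, so q_1*(p_1,p_2) = (10·p_2/p_1)², and q_2* = (I − p_1·q_1*)/p_2.
Plugging in: q_1* = (10·1.2/3.34)² = 12.9083.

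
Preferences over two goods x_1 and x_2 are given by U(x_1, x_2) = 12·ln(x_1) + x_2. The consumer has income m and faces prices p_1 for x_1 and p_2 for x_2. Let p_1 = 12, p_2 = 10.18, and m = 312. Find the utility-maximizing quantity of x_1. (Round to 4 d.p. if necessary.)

Set MRS = p_1/p_2: (12/x_1)/1 = p_1/p_2.
So x_1*(p_1,p_2) = 12·p_2/p_1, independent of income; and x_2* = (m − 12·p_2)/p_2.
At the given prices: x_1* = 12·10.18/12 = 10.18.

x_1* = 10.18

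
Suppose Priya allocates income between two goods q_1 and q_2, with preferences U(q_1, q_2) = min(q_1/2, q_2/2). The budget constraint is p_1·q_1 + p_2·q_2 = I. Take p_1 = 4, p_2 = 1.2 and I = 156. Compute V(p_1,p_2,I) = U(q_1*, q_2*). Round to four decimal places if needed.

With perfect complements, no substitution: consume in ratio q_1:q_2 = 2:2.
Budget: p_1·q_1 + p_2·q_1 = I, so (2·p_1 + 2·p_2)·q_1 = 2·I.
Demand: q_1*(p_1,p_2,I) = 2·I/(2·p_1 + 2·p_2), q_2* = 2·I/(2·p_1 + 2·p_2).
Here 2·4 + 2·1.2 = 10.4, giving q_1* = 30 and q_2* = 30.
Utility at the optimum: U(30, 30) = 15.

V = 15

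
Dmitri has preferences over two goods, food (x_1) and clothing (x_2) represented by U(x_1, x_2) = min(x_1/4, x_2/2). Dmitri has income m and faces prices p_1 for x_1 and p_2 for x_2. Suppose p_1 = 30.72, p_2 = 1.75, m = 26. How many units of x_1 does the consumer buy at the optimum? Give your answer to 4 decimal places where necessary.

With perfect complements, no substitution: consume in ratio x_1:x_2 = 4:2.
Budget: p_1·x_1 + p_2·(1/2)·x_1 = m, so (4·p_1 + 2·p_2)·x_1 = 4·m.
Demand: x_1*(p_1,p_2,m) = 4·m/(4·p_1 + 2·p_2), x_2* = 2·m/(4·p_1 + 2·p_2).
Here 4·30.72 + 2·1.75 = 126.38, giving x_1* = 0.8229.

x_1* = 0.8229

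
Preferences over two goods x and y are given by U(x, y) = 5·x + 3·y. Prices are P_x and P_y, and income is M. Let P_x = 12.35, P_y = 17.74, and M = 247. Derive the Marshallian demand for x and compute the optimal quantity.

Linear utility — the consumer picks whichever good has higher MU/price: 5/12.35 = 0.4049 vs 3/17.74 = 0.1691.
x gives more utility per dollar, so spend all income on x: x* = M/P_x, y* = 0.
Numerically: x* = 20, y* = 0.

x* = 20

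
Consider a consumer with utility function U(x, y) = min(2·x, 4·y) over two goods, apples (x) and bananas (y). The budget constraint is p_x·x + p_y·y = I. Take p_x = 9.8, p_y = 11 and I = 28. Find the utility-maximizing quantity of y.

y* = 0.915

Leontief preferences: the optimum is at the kink where x/4 = y/2, i.e. y = (1/2)·x.
Budget: p_x·x + p_y·(1/2)·x = I, so (4·p_x + 2·p_y)·x = 4·I.
Demand: x*(p_x,p_y,I) = 4·I/(4·p_x + 2·p_y), y* = 2·I/(4·p_x + 2·p_y).
Here 4·9.8 + 2·11 = 61.2, giving y* = 0.915.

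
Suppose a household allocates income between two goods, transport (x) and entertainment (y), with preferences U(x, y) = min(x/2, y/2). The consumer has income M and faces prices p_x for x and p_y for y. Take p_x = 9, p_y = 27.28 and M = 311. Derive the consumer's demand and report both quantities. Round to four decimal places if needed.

x* = 8.5722, y* = 8.5722

With perfect complements, no substitution: consume in ratio x:y = 2:2.
Budget: p_x·x + p_y·x = M, so (2·p_x + 2·p_y)·x = 2·M.
Demand: x*(p_x,p_y,M) = 2·M/(2·p_x + 2·p_y), y* = 2·M/(2·p_x + 2·p_y).
Here 2·9 + 2·27.28 = 72.56, giving x* = 8.5722 and y* = 8.5722.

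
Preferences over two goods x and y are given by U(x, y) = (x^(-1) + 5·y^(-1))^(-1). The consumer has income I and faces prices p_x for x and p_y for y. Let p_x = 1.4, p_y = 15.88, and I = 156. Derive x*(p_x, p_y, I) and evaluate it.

x* = 13.0618

From the CES first-order condition, (1/5)·(y/x)^(2) = p_x/p_y.
Hence y/x = (5·p_x/p_y)^(1/(2)), i.e. raised to the 0.5 power.
Substitute y = (y/x)·x into the budget: x* = I/(p_x + p_y·(y/x)).
Numerically y/x = 0.663932, so x* = 156/(1.4 + 15.88·0.663932) = 13.0618.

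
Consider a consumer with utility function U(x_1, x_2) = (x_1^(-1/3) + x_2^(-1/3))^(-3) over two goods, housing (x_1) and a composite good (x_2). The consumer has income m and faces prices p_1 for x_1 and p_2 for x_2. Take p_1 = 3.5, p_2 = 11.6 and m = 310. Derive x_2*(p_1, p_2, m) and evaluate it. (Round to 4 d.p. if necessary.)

Numerically x_2/x_1 = 0.407106, so x_1* = 310/(3.5 + 11.6·0.407106) = 37.7017 and x_2* = 0.407106·37.7017 = 15.3486.

x_2* = 15.3486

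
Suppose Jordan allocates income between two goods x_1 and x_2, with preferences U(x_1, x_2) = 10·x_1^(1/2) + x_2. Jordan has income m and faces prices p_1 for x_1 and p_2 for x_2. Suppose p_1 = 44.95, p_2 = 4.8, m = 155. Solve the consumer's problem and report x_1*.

x_1* = 0.2851

Thus x_1* = (5·p_2/p_1)² — independent of m — with the rest of income spent on x_2.
Plugging in: x_1* = (5·4.8/44.95)² = 0.2851.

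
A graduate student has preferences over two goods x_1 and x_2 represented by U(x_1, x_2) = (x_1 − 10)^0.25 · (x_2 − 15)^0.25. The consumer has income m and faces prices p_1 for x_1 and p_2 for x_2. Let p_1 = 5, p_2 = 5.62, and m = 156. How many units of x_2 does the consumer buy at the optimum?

Discretionary income = 156 − 10·5 − 15·5.62 = 21.7; x_2* = 15 + 0.5·21.7/5.62 = 16.9306.

x_2* = 16.9306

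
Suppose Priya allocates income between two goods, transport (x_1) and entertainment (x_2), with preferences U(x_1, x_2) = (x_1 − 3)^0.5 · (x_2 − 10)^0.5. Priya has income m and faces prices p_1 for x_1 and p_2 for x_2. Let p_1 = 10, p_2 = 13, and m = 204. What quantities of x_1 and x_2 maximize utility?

x_1* = 5.2, x_2* = 11.6923

Discretionary income = 204 − 3·10 − 10·13 = 44; x_1* = 3 + 0.5·44/10 = 5.2; x_2* = 10 + 0.5·44/13 = 11.6923.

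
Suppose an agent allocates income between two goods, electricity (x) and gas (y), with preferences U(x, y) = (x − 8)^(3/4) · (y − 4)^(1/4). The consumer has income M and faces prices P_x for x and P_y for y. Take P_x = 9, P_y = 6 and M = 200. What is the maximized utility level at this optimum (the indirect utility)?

V = 7.2878

Let x' = x−8, y' = y−4. MRS = 3·y'/x' = P_x/P_y.
Substituting into the budget: x* = 8 + 0.75·(M − 8·P_x − 4·P_y)/P_x, and y* = 4 + 0.25·(…)/P_y.
Discretionary income = 200 − 8·9 − 4·6 = 104; x* = 8 + 0.75·104/9 = 16.6667; y* = 4 + 0.25·104/6 = 8.3333.
Utility at the optimum: U(16.6667, 8.3333) = 7.2878.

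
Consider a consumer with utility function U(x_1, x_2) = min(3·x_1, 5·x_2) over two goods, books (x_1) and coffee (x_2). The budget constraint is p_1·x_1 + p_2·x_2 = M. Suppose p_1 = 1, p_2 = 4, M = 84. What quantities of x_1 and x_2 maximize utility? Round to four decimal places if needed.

With perfect complements, no substitution: consume in ratio x_1:x_2 = 5:3.
Budget: p_1·x_1 + p_2·(3/5)·x_1 = M, so (5·p_1 + 3·p_2)·x_1 = 5·M.
Demand: x_1*(p_1,p_2,M) = 5·M/(5·p_1 + 3·p_2), x_2* = 3·M/(5·p_1 + 3·p_2).
Here 5·1 + 3·4 = 17, giving x_1* = 24.7059 and x_2* = 14.8235.

x_1* = 24.7059, x_2* = 14.8235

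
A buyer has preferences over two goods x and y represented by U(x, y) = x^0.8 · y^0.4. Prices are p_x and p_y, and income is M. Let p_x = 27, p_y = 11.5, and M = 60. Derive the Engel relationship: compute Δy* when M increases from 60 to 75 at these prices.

Δy* = 0.4348

The MRS is 2·y/x. Set MRS = p_x/p_y.
So 0.8·p_y·y = 0.4·p_x·x; combined with the budget, a share 2/3 of income goes to x.
Demand: x*(p_x,p_y,M) = 2/3·M/p_x and y* = 1/3·M/p_y.
At p_x=27, p_y=11.5, M=60: y* = 1/3·60/11.5 = 1.7391.
At M' = 75: y* = 2.1739. Change: 2.1739 − 1.7391 = 0.4348.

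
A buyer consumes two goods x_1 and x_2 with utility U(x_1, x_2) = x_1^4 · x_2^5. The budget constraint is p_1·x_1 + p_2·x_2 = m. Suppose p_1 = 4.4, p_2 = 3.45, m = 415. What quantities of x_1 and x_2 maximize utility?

x_1* = 41.9192, x_2* = 66.8277

Demand: x_1*(p_1,p_2,m) = 4/9·m/p_1 and x_2* = 5/9·m/p_2.
At p_1=4.4, p_2=3.45, m=415: x_1* = 4/9·415/4.4 = 41.9192, x_2* = 66.8277.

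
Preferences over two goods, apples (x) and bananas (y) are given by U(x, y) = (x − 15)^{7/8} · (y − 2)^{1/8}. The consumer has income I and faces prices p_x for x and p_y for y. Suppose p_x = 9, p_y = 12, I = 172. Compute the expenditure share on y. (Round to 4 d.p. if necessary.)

MRS = 7·(y−2)/(x−15). Tangency with p_x/p_y gives y−2 = (1/7)·(p_x/p_y)·(x−15).
After buying the subsistence bundle (15, 2), a share 0.875 of the remaining income goes to x: x* = 15 + 0.875·(I − 15p_x − 2p_y)/p_x.
Discretionary income = 172 − 15·9 − 2·12 = 13; x* = 15 + 0.875·13/9 = 16.2639; y* = 2 + 0.125·13/12 = 2.1354.
Expenditure on y: 12·2.1354 = 25.625; share = 0.149.

share on y = 0.149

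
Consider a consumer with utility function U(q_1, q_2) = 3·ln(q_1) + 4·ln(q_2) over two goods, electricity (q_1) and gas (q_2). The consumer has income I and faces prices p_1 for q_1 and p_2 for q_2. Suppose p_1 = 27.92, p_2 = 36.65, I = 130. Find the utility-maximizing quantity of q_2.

q_2* = 2.0269

Tangency: MRS = (3/4)·q_2/q_1 = p_1/p_2.
Rearranging, p_2·q_2 = (4/3)·p_1·q_1. Substituting into the budget gives p_1·q_1·(1 + (4/3)) = I.
Demand: q_1*(p_1,p_2,I) = 3/7·I/p_1 and q_2* = 4/7·I/p_2.
At p_1=27.92, p_2=36.65, I=130: q_2* = 4/7·130/36.65 = 2.0269.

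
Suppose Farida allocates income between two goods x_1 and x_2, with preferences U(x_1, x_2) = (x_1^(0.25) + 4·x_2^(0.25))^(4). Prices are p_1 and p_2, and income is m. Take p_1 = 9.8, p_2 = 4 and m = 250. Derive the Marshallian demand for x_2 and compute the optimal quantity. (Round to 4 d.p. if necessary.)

x_2* = 55.9623

From the CES first-order condition, (1/4)·(x_2/x_1)^(0.75) = p_1/p_2.
Solve for the ratio: x_2/x_1 = [4·p_1/p_2]^(4/3).
With the ratio pinned down, the budget gives x_1* = m/(p_1 + p_2·(x_2/x_1)) and x_2* = (x_2/x_1)·x_1*.
Numerically x_2/x_1 = 20.971755, so x_1* = 250/(9.8 + 4·20.971755) = 2.6685 and x_2* = 20.971755·2.6685 = 55.9623.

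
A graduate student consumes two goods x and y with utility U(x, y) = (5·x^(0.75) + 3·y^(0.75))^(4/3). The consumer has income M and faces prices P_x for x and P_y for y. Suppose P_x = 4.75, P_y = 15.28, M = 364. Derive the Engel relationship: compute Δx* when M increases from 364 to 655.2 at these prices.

Δx* = 61.0675

MRS = MU_x/MU_y = (5/3)·(y/x)^(0.25). Set equal to P_x/P_y.
Hence y/x = ((3/5)·P_x/P_y)^(1/(0.25)), i.e. raised to the 4 power.
With the ratio pinned down, the budget gives x* = M/(P_x + P_y·(y/x)) and y* = (y/x)·x*.
Numerically y/x = 0.00121, so x* = 364/(4.75 + 15.28·0.00121) = 76.3344.
At M' = 655.2: x* = 137.4019. Change: 137.4019 − 76.3344 = 61.0675.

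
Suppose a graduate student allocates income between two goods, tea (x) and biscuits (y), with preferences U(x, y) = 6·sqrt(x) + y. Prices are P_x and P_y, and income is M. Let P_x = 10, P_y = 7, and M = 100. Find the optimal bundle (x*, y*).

MU_x = 3/√x, MU_y = 1. Tangency: 3/√x = P_x/P_y.
Solve: √x = 3·P_y/P_x, so x*(P_x,P_y) = (3·P_y/P_x)², and y* = (M − P_x·x*)/P_y.
Plugging in: x* = (3·7/10)² = 4.41, y* = 7.9857.

x* = 4.41, y* = 7.9857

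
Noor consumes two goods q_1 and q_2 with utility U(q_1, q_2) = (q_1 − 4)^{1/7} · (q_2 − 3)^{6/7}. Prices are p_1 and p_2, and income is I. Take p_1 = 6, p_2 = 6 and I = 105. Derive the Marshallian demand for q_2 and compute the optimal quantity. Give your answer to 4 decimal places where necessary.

q_2* = 12

This is Cobb-Douglas in (q_1−4, q_2−3): tangency gives 1/7·p_2·(q_2−3) = 6/7·p_1·(q_1−4).
After buying the subsistence bundle (4, 3), a share 1/7 of the remaining income goes to q_1: q_1* = 4 + 1/7·(I − 4p_1 − 3p_2)/p_1.
Discretionary income = 105 − 4·6 − 3·6 = 63; q_2* = 3 + 6/7·63/6 = 12.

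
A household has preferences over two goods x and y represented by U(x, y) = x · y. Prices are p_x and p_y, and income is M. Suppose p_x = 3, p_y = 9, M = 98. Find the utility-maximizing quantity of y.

MU_x/MU_y = (y)/(x); tangency sets this equal to p_x/p_y.
So p_y·y = p_x·x; combined with the budget, a share 0.5 of income goes to x.
Demand: x*(p_x,p_y,M) = 0.5·M/p_x and y* = 0.5·M/p_y.
At p_x=3, p_y=9, M=98: y* = 0.5·98/9 = 5.4444.

y* = 5.4444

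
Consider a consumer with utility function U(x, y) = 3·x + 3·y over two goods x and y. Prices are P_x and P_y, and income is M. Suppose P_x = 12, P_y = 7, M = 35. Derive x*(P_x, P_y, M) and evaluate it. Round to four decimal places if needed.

Linear utility — the consumer picks whichever good has higher MU/price: 3/12 = 0.25 vs 3/7 = 0.4286.
y gives more utility per dollar, so spend all income on y: y* = M/P_y, x* = 0.
Numerically: x* = 0, y* = 5.

x* = 0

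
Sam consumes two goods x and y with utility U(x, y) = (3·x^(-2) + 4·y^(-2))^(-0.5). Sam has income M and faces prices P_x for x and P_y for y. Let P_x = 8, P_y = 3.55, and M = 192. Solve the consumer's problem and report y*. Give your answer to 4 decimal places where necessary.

y* = 21.1128

From the CES first-order condition, (3/4)·(y/x)^(3) = P_x/P_y.
Solve for the ratio: y/x = [(4/3)·P_x/P_y]^(1/3).
Substitute y = (y/x)·x into the budget: x* = M/(P_x + P_y·(y/x)).
Numerically y/x = 1.443002, so x* = 192/(8 + 3.55·1.443002) = 14.6312 and y* = 1.443002·14.6312 = 21.1128.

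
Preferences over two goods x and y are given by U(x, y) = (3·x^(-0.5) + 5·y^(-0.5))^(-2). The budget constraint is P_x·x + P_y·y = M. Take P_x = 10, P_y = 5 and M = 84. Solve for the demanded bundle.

x* = 3.9703, y* = 8.8594

Substitute y = (y/x)·x into the budget: x* = M/(P_x + P_y·(y/x)).
Numerically y/x = 2.231443, so x* = 84/(10 + 5·2.231443) = 3.9703 and y* = 2.231443·3.9703 = 8.8594.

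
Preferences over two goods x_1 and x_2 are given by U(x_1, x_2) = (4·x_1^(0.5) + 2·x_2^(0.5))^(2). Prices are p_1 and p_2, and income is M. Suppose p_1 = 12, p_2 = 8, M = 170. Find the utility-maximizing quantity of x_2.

MU_x_1 ∝ 4·x_1^(-0.5), MU_x_2 ∝ 2·x_2^(-0.5), so MRS = 2·(x_2/x_1)^(0.5) = p_1/p_2.
Hence x_2/x_1 = ((1/2)·p_1/p_2)^(1/(0.5)), i.e. raised to the 2 power.
Substitute x_2 = (x_2/x_1)·x_1 into the budget: x_1* = M/(p_1 + p_2·(x_2/x_1)).
Numerically x_2/x_1 = 0.5625, so x_1* = 170/(12 + 8·0.5625) = 10.303 and x_2* = 0.5625·10.303 = 5.7955.

x_2* = 5.7955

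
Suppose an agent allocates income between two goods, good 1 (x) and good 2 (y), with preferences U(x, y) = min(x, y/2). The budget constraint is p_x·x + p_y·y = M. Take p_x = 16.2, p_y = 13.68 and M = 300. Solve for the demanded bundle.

x* = 6.8871, y* = 13.7741

With perfect complements, no substitution: consume in ratio x:y = 1:2.
Budget: p_x·x + p_y·2·x = M, so (p_x + 2·p_y)·x = M.
Demand: x*(p_x,p_y,M) = M/(p_x + 2·p_y), y* = 2·M/(p_x + 2·p_y).
Here 16.2 + 2·13.68 = 43.56, giving x* = 6.8871 and y* = 13.7741.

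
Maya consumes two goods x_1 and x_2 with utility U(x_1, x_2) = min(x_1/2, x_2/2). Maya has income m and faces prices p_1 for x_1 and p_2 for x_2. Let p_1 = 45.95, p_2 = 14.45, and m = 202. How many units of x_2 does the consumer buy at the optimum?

With perfect complements, no substitution: consume in ratio x_1:x_2 = 2:2.
Budget: p_1·x_1 + p_2·x_1 = m, so (2·p_1 + 2·p_2)·x_1 = 2·m.
Demand: x_1*(p_1,p_2,m) = 2·m/(2·p_1 + 2·p_2), x_2* = 2·m/(2·p_1 + 2·p_2).
Here 2·45.95 + 2·14.45 = 120.8, giving x_2* = 3.3444.

x_2* = 3.3444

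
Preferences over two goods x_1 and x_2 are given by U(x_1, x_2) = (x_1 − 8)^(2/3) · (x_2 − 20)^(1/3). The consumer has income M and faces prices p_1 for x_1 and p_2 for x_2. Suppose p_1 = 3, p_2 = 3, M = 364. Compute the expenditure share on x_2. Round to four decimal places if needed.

Substituting into the budget: x_1* = 8 + 2/3·(M − 8·p_1 − 20·p_2)/p_1, and x_2* = 20 + 1/3·(…)/p_2.
Discretionary income = 364 − 8·3 − 20·3 = 280; x_1* = 8 + 2/3·280/3 = 70.2222; x_2* = 20 + 1/3·280/3 = 51.1111.
Expenditure on x_2: 3·51.1111 = 153.3333; share = 0.4212.

share on x_2 = 0.4212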